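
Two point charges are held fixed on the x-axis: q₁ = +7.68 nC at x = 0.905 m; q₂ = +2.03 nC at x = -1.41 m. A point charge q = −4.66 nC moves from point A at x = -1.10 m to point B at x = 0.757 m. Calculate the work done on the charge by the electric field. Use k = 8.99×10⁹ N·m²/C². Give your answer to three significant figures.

1.78×10⁻⁶ J

The work done by the electric force is W_field = −ΔU = −q(V_B − V_A) = q(V_A − V_B).
At A: distances to the source charges are 2.00 m, 0.310 m; V_A = Σ kqᵢ/rᵢ = 93.3 V.
At B: distances to the source charges are 0.148 m, 2.17 m; V_B = Σ kqᵢ/rᵢ = 475 V.
ΔV = V_B − V_A = 382 V.
W_field = −qΔV = −(-4.66×10⁻⁹ C)(382 V) = 1.78×10⁻⁶ J.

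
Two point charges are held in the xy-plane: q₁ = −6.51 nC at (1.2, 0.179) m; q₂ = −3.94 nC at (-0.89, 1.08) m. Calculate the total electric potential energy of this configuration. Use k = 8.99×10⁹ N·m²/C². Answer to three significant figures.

The work to assemble the configuration equals its total potential energy, U = Σ kqᵢqⱼ/rᵢⱼ over all pairs.
Pair separations: r₁₂ = 2.28 m.
U = (1.01×10⁻⁷) = 1.01×10⁻⁷ J.

1.01×10⁻⁷ J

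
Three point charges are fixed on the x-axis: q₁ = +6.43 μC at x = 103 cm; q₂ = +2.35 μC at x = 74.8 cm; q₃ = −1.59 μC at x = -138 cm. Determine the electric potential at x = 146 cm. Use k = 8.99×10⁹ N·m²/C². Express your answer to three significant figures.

1.59×10⁵ V

The total potential is the scalar sum of each charge's contribution, V = Σ kqᵢ/rᵢ.
Distances from the field point to each charge: r₁ = 0.430 m, r₂ = 0.712 m, r₃ = 2.84 m.
V = k[(6.43×10⁻⁶)/(0.430) + (2.35×10⁻⁶)/(0.712) + (-1.59×10⁻⁶)/(2.84)] = 1.59×10⁵ V.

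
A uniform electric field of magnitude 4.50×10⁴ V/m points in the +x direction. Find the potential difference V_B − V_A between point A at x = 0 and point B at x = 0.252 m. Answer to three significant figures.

-1.13×10⁴ V

In a uniform field, potential decreases in the direction of E: V_B − V_A = −E·Δx.
V_B − V_A = −(4.50×10⁴ V/m)(0.252 m) = -1.13×10⁴ V.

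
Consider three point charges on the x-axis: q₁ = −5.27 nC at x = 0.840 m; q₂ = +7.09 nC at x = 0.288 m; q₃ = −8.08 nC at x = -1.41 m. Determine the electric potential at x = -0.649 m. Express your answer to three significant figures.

Electric potential is a scalar, so the contributions from each charge add algebraically: V = Σ kqᵢ/rᵢ.
Distances from the field point to each charge: r₁ = 1.49 m, r₂ = 0.937 m, r₃ = 0.761 m.
V = k[(-5.27×10⁻⁹)/(1.49) + (7.09×10⁻⁹)/(0.937) + (-8.08×10⁻⁹)/(0.761)] = -59.2 V.

-59.2 V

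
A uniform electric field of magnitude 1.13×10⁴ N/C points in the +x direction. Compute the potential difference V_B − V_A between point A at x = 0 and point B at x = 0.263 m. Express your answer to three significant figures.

In a uniform field, potential decreases in the direction of E: V_B − V_A = −E·Δx.
V_B − V_A = −(1.13×10⁴ V/m)(0.263 m) = -2970 V.

-2970 V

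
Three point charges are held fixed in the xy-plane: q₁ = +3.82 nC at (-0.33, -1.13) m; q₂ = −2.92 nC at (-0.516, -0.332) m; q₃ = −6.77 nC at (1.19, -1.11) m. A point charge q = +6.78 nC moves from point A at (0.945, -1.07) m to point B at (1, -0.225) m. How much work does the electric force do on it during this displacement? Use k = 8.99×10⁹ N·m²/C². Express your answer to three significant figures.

-1.16×10⁻⁶ J

The work done by the electric force is W_field = −ΔU = −q(V_B − V_A) = q(V_A − V_B).
At A: distances to the source charges are 1.28 m, 1.64 m, 0.248 m; V_A = Σ kqᵢ/rᵢ = -234 V.
At B: distances to the source charges are 1.61 m, 1.52 m, 0.905 m; V_B = Σ kqᵢ/rᵢ = -63.2 V.
ΔV = V_B − V_A = 171 V.
W_field = −qΔV = −(6.78×10⁻⁹ C)(171 V) = -1.16×10⁻⁶ J.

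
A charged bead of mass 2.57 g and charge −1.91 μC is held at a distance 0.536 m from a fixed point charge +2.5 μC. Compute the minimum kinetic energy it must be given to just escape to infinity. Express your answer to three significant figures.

0.0801 J

To just escape, total mechanical energy must reach zero at infinity: ½mv²_min + U = 0, so ½mv²_min = −U = |kQq|/r.
|U| = |kQq|/r = (8.99×10⁹ N·m²/C²)(2.50×10⁻⁶)(1.91×10⁻⁶)/(0.536) = 0.0801 J.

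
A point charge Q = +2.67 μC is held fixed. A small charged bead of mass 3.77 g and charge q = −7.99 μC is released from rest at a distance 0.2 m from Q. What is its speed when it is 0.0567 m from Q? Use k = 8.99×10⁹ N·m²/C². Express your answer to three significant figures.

35.9 m/s

Only the electrostatic force acts, so mechanical energy is conserved: ½mv² = U₁ − U₂ = kQq(1/r₁ − 1/r₂).
U₁ − U₂ = (8.99×10⁹ N·m²/C²)(2.67×10⁻⁶ C)(-7.99×10⁻⁶ C)(1/0.200 − 1/0.0567) = 2.42 J.
v = √(2·2.42/3.77×10⁻³) = 35.9 m/s.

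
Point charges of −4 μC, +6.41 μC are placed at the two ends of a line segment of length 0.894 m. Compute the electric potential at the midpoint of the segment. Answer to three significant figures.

4.85×10⁴ V

Electric potential is a scalar, so the contributions from each charge add algebraically: V = Σ kqᵢ/rᵢ.
Each charge is 0.447 m from the midpoint.
V = k[(-4.00×10⁻⁶)/(0.447) + (6.41×10⁻⁶)/(0.447)] = 4.85×10⁴ V.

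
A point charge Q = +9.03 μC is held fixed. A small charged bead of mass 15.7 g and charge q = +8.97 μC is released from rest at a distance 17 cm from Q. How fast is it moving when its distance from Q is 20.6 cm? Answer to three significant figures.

9.77 m/s

Only the electrostatic force acts, so mechanical energy is conserved: ½mv² = U₁ − U₂ = kQq(1/r₁ − 1/r₂).
U₁ − U₂ = (8.99×10⁹ N·m²/C²)(9.03×10⁻⁶ C)(8.97×10⁻⁶ C)(1/0.170 − 1/0.206) = 0.749 J.
v = √(2·0.749/0.0157) = 9.77 m/s.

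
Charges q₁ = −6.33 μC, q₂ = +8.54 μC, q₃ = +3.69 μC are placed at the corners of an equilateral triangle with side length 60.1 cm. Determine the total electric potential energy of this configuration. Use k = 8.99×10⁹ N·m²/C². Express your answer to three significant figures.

-0.687 J

The assembly work is the sum of pairwise potential energies, U = Σ_{i<j} kqᵢqⱼ/rᵢⱼ.
All three pair separations equal the side length, 0.601 m.
U = (-0.809) + (-0.349) + (0.471) = -0.687 J.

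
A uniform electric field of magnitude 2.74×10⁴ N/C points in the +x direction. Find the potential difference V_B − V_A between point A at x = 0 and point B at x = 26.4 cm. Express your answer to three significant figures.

-7230 V

In a uniform field, potential decreases in the direction of E: V_B − V_A = −E·Δx.
V_B − V_A = −(2.74×10⁴ V/m)(0.264 m) = -7230 V.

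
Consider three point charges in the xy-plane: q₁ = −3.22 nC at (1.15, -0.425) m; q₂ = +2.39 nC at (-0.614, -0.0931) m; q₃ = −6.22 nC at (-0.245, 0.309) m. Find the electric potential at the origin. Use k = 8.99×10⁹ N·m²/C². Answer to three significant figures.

The total potential is the scalar sum of each charge's contribution, V = Σ kqᵢ/rᵢ.
Distances from the field point to each charge: r₁ = 1.23 m, r₂ = 0.621 m, r₃ = 0.394 m.
V = k[(-3.22×10⁻⁹)/(1.23) + (2.39×10⁻⁹)/(0.621) + (-6.22×10⁻⁹)/(0.394)] = -131 V.

-131 V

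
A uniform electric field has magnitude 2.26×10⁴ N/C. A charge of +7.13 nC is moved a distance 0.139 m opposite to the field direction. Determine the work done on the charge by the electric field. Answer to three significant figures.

The potential change for a displacement 0.139 m opposite to the field direction is ΔV = +Ed = 3140 V.
W_field = −qΔV = -2.24×10⁻⁵ J.

-2.24×10⁻⁵ J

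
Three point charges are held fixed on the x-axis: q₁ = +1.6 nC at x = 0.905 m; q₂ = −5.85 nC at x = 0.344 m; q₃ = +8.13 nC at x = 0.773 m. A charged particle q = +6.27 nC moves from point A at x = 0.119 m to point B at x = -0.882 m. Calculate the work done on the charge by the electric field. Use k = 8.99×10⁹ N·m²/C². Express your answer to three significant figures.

The work done by the electric force is W_field = −ΔU = −q(V_B − V_A) = q(V_A − V_B).
At A: distances to the source charges are 0.786 m, 0.225 m, 0.654 m; V_A = Σ kqᵢ/rᵢ = -104 V.
At B: distances to the source charges are 1.79 m, 1.23 m, 1.66 m; V_B = Σ kqᵢ/rᵢ = 9.31 V.
ΔV = V_B − V_A = 113 V.
W_field = −qΔV = −(6.27×10⁻⁹ C)(113 V) = -7.08×10⁻⁷ J.

-7.08×10⁻⁷ J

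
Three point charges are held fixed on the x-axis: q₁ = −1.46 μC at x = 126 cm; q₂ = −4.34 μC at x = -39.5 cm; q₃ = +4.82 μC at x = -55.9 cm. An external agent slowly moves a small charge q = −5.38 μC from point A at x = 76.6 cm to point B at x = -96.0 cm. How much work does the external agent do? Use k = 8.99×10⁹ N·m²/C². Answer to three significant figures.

-0.326 J

For quasistatic motion the external work equals the change in potential energy: W_ext = qΔV = q(V_B − V_A).
At A: distances to the source charges are 0.494 m, 1.16 m, 1.32 m; V_A = Σ kqᵢ/rᵢ = -2.75×10⁴ V.
At B: distances to the source charges are 2.22 m, 0.565 m, 0.401 m; V_B = Σ kqᵢ/rᵢ = 3.31×10⁴ V.
ΔV = V_B − V_A = 6.06×10⁴ V.
W_ext = qΔV = (-5.38×10⁻⁶ C)(6.06×10⁴ V) = -0.326 J.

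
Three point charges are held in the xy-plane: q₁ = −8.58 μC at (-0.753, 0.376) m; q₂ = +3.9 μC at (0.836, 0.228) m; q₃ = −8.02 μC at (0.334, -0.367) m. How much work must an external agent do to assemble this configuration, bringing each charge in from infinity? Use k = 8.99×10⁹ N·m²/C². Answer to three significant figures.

-0.0799 J

The assembly work is the sum of pairwise potential energies, U = Σ_{i<j} kqᵢqⱼ/rᵢⱼ.
Pair separations: r₁₂ = 1.60 m, r₁₃ = 1.32 m, r₂₃ = 0.778 m.
U = (-0.189) + (0.470) + (-0.361) = -0.0799 J.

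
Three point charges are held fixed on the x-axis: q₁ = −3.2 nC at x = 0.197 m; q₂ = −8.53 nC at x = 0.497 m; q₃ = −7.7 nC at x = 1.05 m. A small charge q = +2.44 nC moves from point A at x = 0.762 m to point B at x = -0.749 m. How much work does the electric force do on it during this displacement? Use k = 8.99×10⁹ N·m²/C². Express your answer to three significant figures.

The work done by the electric force is W_field = −ΔU = −q(V_B − V_A) = q(V_A − V_B).
At A: distances to the source charges are 0.565 m, 0.265 m, 0.288 m; V_A = Σ kqᵢ/rᵢ = -581 V.
At B: distances to the source charges are 0.946 m, 1.25 m, 1.80 m; V_B = Σ kqᵢ/rᵢ = -130 V.
ΔV = V_B − V_A = 450 V.
W_field = −qΔV = −(2.44×10⁻⁹ C)(450 V) = -1.10×10⁻⁶ J.

-1.10×10⁻⁶ J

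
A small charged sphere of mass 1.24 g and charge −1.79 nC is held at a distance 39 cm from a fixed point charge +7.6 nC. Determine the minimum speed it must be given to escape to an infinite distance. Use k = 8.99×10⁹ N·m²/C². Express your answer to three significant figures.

0.0225 m/s

To just escape, total mechanical energy must reach zero at infinity: ½mv²_min + U = 0, so ½mv²_min = −U = |kQq|/r.
|U| = |kQq|/r = (8.99×10⁹ N·m²/C²)(7.60×10⁻⁹)(1.79×10⁻⁹)/(0.390) = 3.14×10⁻⁷ J.
v_min = √(2|U|/m) = √(2·3.14×10⁻⁷/1.24×10⁻³) = 0.0225 m/s.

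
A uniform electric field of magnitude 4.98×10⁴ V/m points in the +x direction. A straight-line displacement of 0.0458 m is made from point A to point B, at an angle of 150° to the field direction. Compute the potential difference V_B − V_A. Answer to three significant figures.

1980 V

Only the component of displacement along E changes the potential: ΔV = −E·d·cosθ.
ΔV = −(4.98×10⁴ V/m)(0.0458 m)cos150° = 1980 V.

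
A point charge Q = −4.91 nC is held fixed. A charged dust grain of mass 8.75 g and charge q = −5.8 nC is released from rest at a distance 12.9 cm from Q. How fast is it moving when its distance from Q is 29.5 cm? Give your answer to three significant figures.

0.0160 m/s

Only the electrostatic force acts, so mechanical energy is conserved: ½mv² = U₁ − U₂ = kQq(1/r₁ − 1/r₂).
U₁ − U₂ = (8.99×10⁹ N·m²/C²)(-4.91×10⁻⁹ C)(-5.80×10⁻⁹ C)(1/0.129 − 1/0.295) = 1.12×10⁻⁶ J.
v = √(2·1.12×10⁻⁶/8.75×10⁻³) = 0.0160 m/s.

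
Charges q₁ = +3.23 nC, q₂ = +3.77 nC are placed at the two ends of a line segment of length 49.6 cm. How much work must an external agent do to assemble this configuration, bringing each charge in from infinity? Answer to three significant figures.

The assembly work is the sum of pairwise potential energies, U = Σ_{i<j} kqᵢqⱼ/rᵢⱼ.
The separation is r = 0.496 m.
U = (2.21×10⁻⁷) = 2.21×10⁻⁷ J.

2.21×10⁻⁷ J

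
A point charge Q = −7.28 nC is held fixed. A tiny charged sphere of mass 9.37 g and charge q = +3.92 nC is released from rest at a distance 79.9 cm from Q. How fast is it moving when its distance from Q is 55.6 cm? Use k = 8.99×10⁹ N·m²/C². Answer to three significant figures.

5.47×10⁻³ m/s

Only the electrostatic force acts, so mechanical energy is conserved: ½mv² = U₁ − U₂ = kQq(1/r₁ − 1/r₂).
U₁ − U₂ = (8.99×10⁹ N·m²/C²)(-7.28×10⁻⁹ C)(3.92×10⁻⁹ C)(1/0.799 − 1/0.556) = 1.40×10⁻⁷ J.
v = √(2·1.40×10⁻⁷/9.37×10⁻³) = 5.47×10⁻³ m/s.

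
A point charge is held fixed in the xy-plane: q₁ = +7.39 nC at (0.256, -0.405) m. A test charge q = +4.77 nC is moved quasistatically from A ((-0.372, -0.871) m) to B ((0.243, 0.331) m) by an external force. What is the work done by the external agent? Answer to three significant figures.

For quasistatic motion the external work equals the change in potential energy: W_ext = qΔV = q(V_B − V_A).
At A: distance to the source charge is 0.782 m; V_A = kq₁/r = 85.0 V.
At B: distance to the source charge is 0.736 m; V_B = kq₁/r = 90.3 V.
ΔV = V_B − V_A = 5.30 V.
W_ext = qΔV = (4.77×10⁻⁹ C)(5.30 V) = 2.53×10⁻⁸ J.

2.53×10⁻⁸ J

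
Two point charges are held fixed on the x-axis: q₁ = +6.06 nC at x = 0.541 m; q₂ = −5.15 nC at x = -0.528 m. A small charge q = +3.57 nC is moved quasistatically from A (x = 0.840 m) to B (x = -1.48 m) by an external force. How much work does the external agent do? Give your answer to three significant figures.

For quasistatic motion the external work equals the change in potential energy: W_ext = qΔV = q(V_B − V_A).
At A: distances to the source charges are 0.299 m, 1.37 m; V_A = Σ kqᵢ/rᵢ = 148 V.
At B: distances to the source charges are 2.02 m, 0.952 m; V_B = Σ kqᵢ/rᵢ = -21.7 V.
ΔV = V_B − V_A = -170 V.
W_ext = qΔV = (3.57×10⁻⁹ C)(-170 V) = -6.07×10⁻⁷ J.

-6.07×10⁻⁷ J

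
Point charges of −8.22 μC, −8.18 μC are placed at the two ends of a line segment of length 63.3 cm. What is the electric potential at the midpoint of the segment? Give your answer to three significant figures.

Electric potential is a scalar, so the contributions from each charge add algebraically: V = Σ kqᵢ/rᵢ.
Each charge is 0.317 m from the midpoint.
V = k[(-8.22×10⁻⁶)/(0.317) + (-8.18×10⁻⁶)/(0.317)] = -4.66×10⁵ V.

-4.66×10⁵ V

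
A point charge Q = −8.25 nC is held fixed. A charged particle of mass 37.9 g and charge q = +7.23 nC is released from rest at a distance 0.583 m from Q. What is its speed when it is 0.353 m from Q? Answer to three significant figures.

5.62×10⁻³ m/s

Only the electrostatic force acts, so mechanical energy is conserved: ½mv² = U₁ − U₂ = kQq(1/r₁ − 1/r₂).
U₁ − U₂ = (8.99×10⁹ N·m²/C²)(-8.25×10⁻⁹ C)(7.23×10⁻⁹ C)(1/0.583 − 1/0.353) = 5.99×10⁻⁷ J.
v = √(2·5.99×10⁻⁷/0.0379) = 5.62×10⁻³ m/s.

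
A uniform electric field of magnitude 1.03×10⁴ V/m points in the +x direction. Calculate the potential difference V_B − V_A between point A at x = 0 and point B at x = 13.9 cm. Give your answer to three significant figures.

-1430 V

In a uniform field, potential decreases in the direction of E: V_B − V_A = −E·Δx.
V_B − V_A = −(1.03×10⁴ V/m)(0.139 m) = -1430 V.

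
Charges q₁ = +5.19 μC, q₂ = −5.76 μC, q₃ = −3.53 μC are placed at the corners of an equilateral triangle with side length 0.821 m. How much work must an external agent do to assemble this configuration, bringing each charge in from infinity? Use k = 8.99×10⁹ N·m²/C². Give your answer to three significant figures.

The assembly work is the sum of pairwise potential energies, U = Σ_{i<j} kqᵢqⱼ/rᵢⱼ.
All three pair separations equal the side length, 0.821 m.
U = (-0.327) + (-0.201) + (0.223) = -0.305 J.

-0.305 J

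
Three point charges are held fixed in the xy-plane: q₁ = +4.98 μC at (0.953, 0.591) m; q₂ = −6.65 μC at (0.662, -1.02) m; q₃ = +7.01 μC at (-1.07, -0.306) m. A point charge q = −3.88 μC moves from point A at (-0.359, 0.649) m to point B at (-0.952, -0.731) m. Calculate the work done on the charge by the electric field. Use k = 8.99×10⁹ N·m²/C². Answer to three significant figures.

The work done by the electric force is W_field = −ΔU = −q(V_B − V_A) = q(V_A − V_B).
At A: distances to the source charges are 1.31 m, 1.96 m, 1.19 m; V_A = Σ kqᵢ/rᵢ = 5.65×10⁴ V.
At B: distances to the source charges are 2.32 m, 1.64 m, 0.441 m; V_B = Σ kqᵢ/rᵢ = 1.26×10⁵ V.
ΔV = V_B − V_A = 6.93×10⁴ V.
W_field = −qΔV = −(-3.88×10⁻⁶ C)(6.93×10⁴ V) = 0.269 J.

0.269 J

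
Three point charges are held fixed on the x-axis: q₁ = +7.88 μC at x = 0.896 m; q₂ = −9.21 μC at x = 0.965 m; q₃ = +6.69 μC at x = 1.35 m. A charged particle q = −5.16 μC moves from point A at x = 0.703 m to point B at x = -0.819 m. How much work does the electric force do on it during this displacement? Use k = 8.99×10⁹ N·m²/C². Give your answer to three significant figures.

The work done by the electric force is W_field = −ΔU = −q(V_B − V_A) = q(V_A − V_B).
At A: distances to the source charges are 0.193 m, 0.262 m, 0.647 m; V_A = Σ kqᵢ/rᵢ = 1.44×10⁵ V.
At B: distances to the source charges are 1.71 m, 1.78 m, 2.17 m; V_B = Σ kqᵢ/rᵢ = 2.26×10⁴ V.
ΔV = V_B − V_A = -1.21×10⁵ V.
W_field = −qΔV = −(-5.16×10⁻⁶ C)(-1.21×10⁵ V) = -0.626 J.

-0.626 J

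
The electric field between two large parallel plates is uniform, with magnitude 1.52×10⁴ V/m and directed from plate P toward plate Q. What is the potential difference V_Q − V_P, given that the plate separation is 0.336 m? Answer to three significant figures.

-5110 V

In a uniform field, potential decreases in the direction of E: ΔV = −E·d for a displacement d parallel to E.
Going from P to Q is a displacement of 0.336 m along the field, so V_Q − V_P = −Ed = -5110 V.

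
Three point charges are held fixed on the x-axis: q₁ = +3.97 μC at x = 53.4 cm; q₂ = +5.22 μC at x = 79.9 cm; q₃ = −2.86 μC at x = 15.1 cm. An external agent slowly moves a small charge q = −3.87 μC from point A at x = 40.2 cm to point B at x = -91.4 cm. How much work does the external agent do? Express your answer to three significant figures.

For quasistatic motion the external work equals the change in potential energy: W_ext = qΔV = q(V_B − V_A).
At A: distances to the source charges are 0.132 m, 0.397 m, 0.251 m; V_A = Σ kqᵢ/rᵢ = 2.86×10⁵ V.
At B: distances to the source charges are 1.45 m, 1.71 m, 1.06 m; V_B = Σ kqᵢ/rᵢ = 2.79×10⁴ V.
ΔV = V_B − V_A = -2.58×10⁵ V.
W_ext = qΔV = (-3.87×10⁻⁶ C)(-2.58×10⁵ V) = 0.999 J.

0.999 J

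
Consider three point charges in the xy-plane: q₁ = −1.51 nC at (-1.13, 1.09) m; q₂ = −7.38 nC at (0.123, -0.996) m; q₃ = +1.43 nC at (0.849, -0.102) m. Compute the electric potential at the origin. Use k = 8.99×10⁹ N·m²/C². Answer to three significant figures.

-59.7 V

The total potential is the scalar sum of each charge's contribution, V = Σ kqᵢ/rᵢ.
Distances from the field point to each charge: r₁ = 1.57 m, r₂ = 1.00 m, r₃ = 0.855 m.
V = k[(-1.51×10⁻⁹)/(1.57) + (-7.38×10⁻⁹)/(1.00) + (1.43×10⁻⁹)/(0.855)] = -59.7 V.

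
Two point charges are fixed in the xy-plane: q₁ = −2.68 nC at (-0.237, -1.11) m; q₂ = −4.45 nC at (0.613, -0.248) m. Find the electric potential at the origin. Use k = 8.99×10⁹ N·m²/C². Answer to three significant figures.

-81.7 V

Electric potential is a scalar, so the contributions from each charge add algebraically: V = Σ kqᵢ/rᵢ.
Distances from the field point to each charge: r₁ = 1.14 m, r₂ = 0.661 m.
V = k[(-2.68×10⁻⁹)/(1.14) + (-4.45×10⁻⁹)/(0.661)] = -81.7 V.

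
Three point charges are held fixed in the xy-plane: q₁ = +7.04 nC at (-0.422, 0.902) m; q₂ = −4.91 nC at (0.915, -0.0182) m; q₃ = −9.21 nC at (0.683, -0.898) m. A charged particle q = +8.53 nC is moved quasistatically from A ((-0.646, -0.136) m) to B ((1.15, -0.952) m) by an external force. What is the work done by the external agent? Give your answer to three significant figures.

-1.48×10⁻⁶ J

For quasistatic motion the external work equals the change in potential energy: W_ext = qΔV = q(V_B − V_A).
At A: distances to the source charges are 1.06 m, 1.57 m, 1.53 m; V_A = Σ kqᵢ/rᵢ = -22.6 V.
At B: distances to the source charges are 2.43 m, 0.963 m, 0.470 m; V_B = Σ kqᵢ/rᵢ = -196 V.
ΔV = V_B − V_A = -173 V.
W_ext = qΔV = (8.53×10⁻⁹ C)(-173 V) = -1.48×10⁻⁶ J.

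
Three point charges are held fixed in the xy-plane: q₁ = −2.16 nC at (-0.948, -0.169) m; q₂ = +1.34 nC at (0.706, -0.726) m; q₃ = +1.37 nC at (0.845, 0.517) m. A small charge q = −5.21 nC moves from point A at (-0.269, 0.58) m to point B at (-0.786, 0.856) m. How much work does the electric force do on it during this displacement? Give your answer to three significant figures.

-2.61×10⁻⁸ J

The work done by the electric force is W_field = −ΔU = −q(V_B − V_A) = q(V_A − V_B).
At A: distances to the source charges are 1.01 m, 1.63 m, 1.12 m; V_A = Σ kqᵢ/rᵢ = -0.778 V.
At B: distances to the source charges are 1.04 m, 2.17 m, 1.67 m; V_B = Σ kqᵢ/rᵢ = -5.78 V.
ΔV = V_B − V_A = -5.00 V.
W_field = −qΔV = −(-5.21×10⁻⁹ C)(-5.00 V) = -2.61×10⁻⁸ J.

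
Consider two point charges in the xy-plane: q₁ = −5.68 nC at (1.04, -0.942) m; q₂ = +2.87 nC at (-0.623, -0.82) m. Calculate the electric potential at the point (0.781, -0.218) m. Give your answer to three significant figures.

-49.5 V

Electric potential is a scalar, so the contributions from each charge add algebraically: V = Σ kqᵢ/rᵢ.
Distances from the field point to each charge: r₁ = 0.769 m, r₂ = 1.53 m.
V = k[(-5.68×10⁻⁹)/(0.769) + (2.87×10⁻⁹)/(1.53)] = -49.5 V.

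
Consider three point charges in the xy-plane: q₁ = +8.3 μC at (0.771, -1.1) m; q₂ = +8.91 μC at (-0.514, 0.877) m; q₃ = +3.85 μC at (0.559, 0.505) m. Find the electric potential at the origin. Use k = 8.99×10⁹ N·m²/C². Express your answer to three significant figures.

1.80×10⁵ V

The total potential is the scalar sum of each charge's contribution, V = Σ kqᵢ/rᵢ.
Distances from the field point to each charge: r₁ = 1.34 m, r₂ = 1.02 m, r₃ = 0.753 m.
V = k[(8.30×10⁻⁶)/(1.34) + (8.91×10⁻⁶)/(1.02) + (3.85×10⁻⁶)/(0.753)] = 1.80×10⁵ V.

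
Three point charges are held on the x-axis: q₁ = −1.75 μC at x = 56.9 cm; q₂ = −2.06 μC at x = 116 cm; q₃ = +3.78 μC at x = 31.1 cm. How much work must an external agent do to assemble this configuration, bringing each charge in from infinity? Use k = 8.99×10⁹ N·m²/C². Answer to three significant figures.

-0.258 J

The assembly work is the sum of pairwise potential energies, U = Σ_{i<j} kqᵢqⱼ/rᵢⱼ.
Pair separations: r₁₂ = 0.591 m, r₁₃ = 0.258 m, r₂₃ = 0.849 m.
U = (0.0548) + (-0.230) + (-0.0825) = -0.258 J.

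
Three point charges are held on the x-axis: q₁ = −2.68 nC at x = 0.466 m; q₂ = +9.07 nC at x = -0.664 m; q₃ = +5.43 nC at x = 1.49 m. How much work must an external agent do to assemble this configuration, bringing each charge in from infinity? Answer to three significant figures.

-1.16×10⁻⁷ J

The work to assemble the configuration equals its total potential energy, U = Σ kqᵢqⱼ/rᵢⱼ over all pairs.
Pair separations: r₁₂ = 1.13 m, r₁₃ = 1.02 m, r₂₃ = 2.15 m.
U = (-1.93×10⁻⁷) + (-1.28×10⁻⁷) + (2.06×10⁻⁷) = -1.16×10⁻⁷ J.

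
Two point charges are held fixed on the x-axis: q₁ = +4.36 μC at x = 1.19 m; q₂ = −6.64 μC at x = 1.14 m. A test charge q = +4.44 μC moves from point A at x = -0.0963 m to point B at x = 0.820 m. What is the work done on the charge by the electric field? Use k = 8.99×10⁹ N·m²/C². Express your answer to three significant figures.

0.279 J

The work done by the electric force is W_field = −ΔU = −q(V_B − V_A) = q(V_A − V_B).
At A: distances to the source charges are 1.29 m, 1.24 m; V_A = Σ kqᵢ/rᵢ = -1.78×10⁴ V.
At B: distances to the source charges are 0.370 m, 0.320 m; V_B = Σ kqᵢ/rᵢ = -8.06×10⁴ V.
ΔV = V_B − V_A = -6.28×10⁴ V.
W_field = −qΔV = −(4.44×10⁻⁶ C)(-6.28×10⁴ V) = 0.279 J.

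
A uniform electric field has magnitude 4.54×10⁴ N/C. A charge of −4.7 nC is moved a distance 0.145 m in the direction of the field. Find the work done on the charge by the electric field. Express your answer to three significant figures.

The potential change for a displacement 0.145 m in the direction of the field is ΔV = −Ed = -6580 V.
W_field = −qΔV = -3.09×10⁻⁵ J.

-3.09×10⁻⁵ J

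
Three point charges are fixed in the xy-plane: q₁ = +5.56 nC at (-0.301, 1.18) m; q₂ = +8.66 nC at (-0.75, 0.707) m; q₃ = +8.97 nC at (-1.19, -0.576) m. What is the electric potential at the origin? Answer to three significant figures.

178 V

The total potential is the scalar sum of each charge's contribution, V = Σ kqᵢ/rᵢ.
Distances from the field point to each charge: r₁ = 1.22 m, r₂ = 1.03 m, r₃ = 1.32 m.
V = k[(5.56×10⁻⁹)/(1.22) + (8.66×10⁻⁹)/(1.03) + (8.97×10⁻⁹)/(1.32)] = 178 V.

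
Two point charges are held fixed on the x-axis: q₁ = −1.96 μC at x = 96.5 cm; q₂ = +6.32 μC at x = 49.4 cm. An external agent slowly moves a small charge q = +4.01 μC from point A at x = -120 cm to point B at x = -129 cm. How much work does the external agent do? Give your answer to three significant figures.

For quasistatic motion the external work equals the change in potential energy: W_ext = qΔV = q(V_B − V_A).
At A: distances to the source charges are 2.17 m, 1.69 m; V_A = Σ kqᵢ/rᵢ = 2.54×10⁴ V.
At B: distances to the source charges are 2.25 m, 1.78 m; V_B = Σ kqᵢ/rᵢ = 2.40×10⁴ V.
ΔV = V_B − V_A = -1370 V.
W_ext = qΔV = (4.01×10⁻⁶ C)(-1370 V) = -5.48×10⁻³ J.

-5.48×10⁻³ J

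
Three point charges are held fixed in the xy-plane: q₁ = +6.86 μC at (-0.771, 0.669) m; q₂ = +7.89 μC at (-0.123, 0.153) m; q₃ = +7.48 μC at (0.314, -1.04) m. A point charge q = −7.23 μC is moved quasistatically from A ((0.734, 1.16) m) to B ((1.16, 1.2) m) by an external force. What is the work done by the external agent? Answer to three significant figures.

For quasistatic motion the external work equals the change in potential energy: W_ext = qΔV = q(V_B − V_A).
At A: distances to the source charges are 1.58 m, 1.32 m, 2.24 m; V_A = Σ kqᵢ/rᵢ = 1.23×10⁵ V.
At B: distances to the source charges are 2.00 m, 1.66 m, 2.39 m; V_B = Σ kqᵢ/rᵢ = 1.02×10⁵ V.
ΔV = V_B − V_A = -2.09×10⁴ V.
W_ext = qΔV = (-7.23×10⁻⁶ C)(-2.09×10⁴ V) = 0.151 J.

0.151 J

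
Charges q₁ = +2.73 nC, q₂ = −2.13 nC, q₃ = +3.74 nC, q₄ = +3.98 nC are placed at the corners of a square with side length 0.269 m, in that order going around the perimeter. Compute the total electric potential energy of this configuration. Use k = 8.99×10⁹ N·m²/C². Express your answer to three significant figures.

The work to assemble the configuration equals its total potential energy, U = Σ kqᵢqⱼ/rᵢⱼ over all pairs.
The four side pairs have separation 0.269 m and the two diagonal pairs 0.380 m.
Summing all 6 pair terms gives U = 4.41×10⁻⁷ J.

4.41×10⁻⁷ J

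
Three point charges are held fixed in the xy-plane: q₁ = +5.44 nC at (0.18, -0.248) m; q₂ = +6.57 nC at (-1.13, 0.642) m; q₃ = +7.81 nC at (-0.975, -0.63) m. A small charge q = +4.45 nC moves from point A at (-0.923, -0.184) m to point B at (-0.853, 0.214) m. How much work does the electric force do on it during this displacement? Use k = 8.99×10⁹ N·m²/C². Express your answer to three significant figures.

The work done by the electric force is W_field = −ΔU = −q(V_B − V_A) = q(V_A − V_B).
At A: distances to the source charges are 1.10 m, 0.852 m, 0.449 m; V_A = Σ kqᵢ/rᵢ = 270 V.
At B: distances to the source charges are 1.13 m, 0.510 m, 0.853 m; V_B = Σ kqᵢ/rᵢ = 241 V.
ΔV = V_B − V_A = -28.6 V.
W_field = −qΔV = −(4.45×10⁻⁹ C)(-28.6 V) = 1.27×10⁻⁷ J.

1.27×10⁻⁷ J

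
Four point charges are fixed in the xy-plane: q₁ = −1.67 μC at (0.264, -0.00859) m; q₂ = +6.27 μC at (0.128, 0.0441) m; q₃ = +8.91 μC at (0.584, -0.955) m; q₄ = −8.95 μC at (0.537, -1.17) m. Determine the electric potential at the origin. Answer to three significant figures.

3.69×10⁵ V

The total potential is the scalar sum of each charge's contribution, V = Σ kqᵢ/rᵢ.
Distances from the field point to each charge: r₁ = 0.264 m, r₂ = 0.135 m, r₃ = 1.12 m, r₄ = 1.29 m.
V = k[(-1.67×10⁻⁶)/(0.264) + (6.27×10⁻⁶)/(0.135) + (8.91×10⁻⁶)/(1.12) + (-8.95×10⁻⁶)/(1.29)] = 3.69×10⁵ V.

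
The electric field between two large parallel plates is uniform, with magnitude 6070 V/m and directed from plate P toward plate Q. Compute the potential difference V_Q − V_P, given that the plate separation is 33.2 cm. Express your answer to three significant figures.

In a uniform field, potential decreases in the direction of E: ΔV = −E·d for a displacement d parallel to E.
Going from P to Q is a displacement of 33.2 cm along the field, so V_Q − V_P = −Ed = -2020 V.

-2020 V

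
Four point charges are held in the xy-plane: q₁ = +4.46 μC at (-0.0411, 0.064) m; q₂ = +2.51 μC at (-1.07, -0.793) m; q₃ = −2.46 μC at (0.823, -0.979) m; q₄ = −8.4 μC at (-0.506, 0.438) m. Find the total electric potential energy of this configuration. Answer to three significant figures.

-0.636 J

The work to assemble the configuration equals its total potential energy, U = Σ kqᵢqⱼ/rᵢⱼ over all pairs.
Pair separations: r₁₂ = 1.34 m, r₁₃ = 1.35 m, r₁₄ = 0.597 m, r₂₃ = 1.90 m, r₂₄ = 1.35 m, r₃₄ = 1.94 m.
Summing all 6 pair terms gives U = -0.636 J.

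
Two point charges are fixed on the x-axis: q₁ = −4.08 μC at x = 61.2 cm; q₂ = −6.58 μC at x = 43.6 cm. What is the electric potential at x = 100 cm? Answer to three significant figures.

-1.99×10⁵ V

The total potential is the scalar sum of each charge's contribution, V = Σ kqᵢ/rᵢ.
Distances from the field point to each charge: r₁ = 0.388 m, r₂ = 0.564 m.
V = k[(-4.08×10⁻⁶)/(0.388) + (-6.58×10⁻⁶)/(0.564)] = -1.99×10⁵ V.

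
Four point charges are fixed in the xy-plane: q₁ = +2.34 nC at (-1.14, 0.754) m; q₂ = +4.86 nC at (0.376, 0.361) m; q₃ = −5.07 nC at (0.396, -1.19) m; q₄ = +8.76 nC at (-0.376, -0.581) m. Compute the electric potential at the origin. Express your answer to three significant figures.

The total potential is the scalar sum of each charge's contribution, V = Σ kqᵢ/rᵢ.
Distances from the field point to each charge: r₁ = 1.37 m, r₂ = 0.521 m, r₃ = 1.25 m, r₄ = 0.692 m.
V = k[(2.34×10⁻⁹)/(1.37) + (4.86×10⁻⁹)/(0.521) + (-5.07×10⁻⁹)/(1.25) + (8.76×10⁻⁹)/(0.692)] = 177 V.

177 V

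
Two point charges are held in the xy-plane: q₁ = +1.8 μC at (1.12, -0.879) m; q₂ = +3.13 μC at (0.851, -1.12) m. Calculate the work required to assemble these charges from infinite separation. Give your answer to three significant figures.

0.140 J

The work to assemble the configuration equals its total potential energy, U = Σ kqᵢqⱼ/rᵢⱼ over all pairs.
Pair separations: r₁₂ = 0.361 m.
U = (0.140) = 0.140 J.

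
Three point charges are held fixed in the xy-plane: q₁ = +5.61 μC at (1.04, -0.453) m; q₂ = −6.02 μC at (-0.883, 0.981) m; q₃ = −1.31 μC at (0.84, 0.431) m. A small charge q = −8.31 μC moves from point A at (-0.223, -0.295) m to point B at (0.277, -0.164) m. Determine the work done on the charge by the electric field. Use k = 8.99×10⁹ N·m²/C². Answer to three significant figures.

The work done by the electric force is W_field = −ΔU = −q(V_B − V_A) = q(V_A − V_B).
At A: distances to the source charges are 1.27 m, 1.44 m, 1.29 m; V_A = Σ kqᵢ/rᵢ = -7200 V.
At B: distances to the source charges are 0.816 m, 1.63 m, 0.819 m; V_B = Σ kqᵢ/rᵢ = 1.42×10⁴ V.
ΔV = V_B − V_A = 2.14×10⁴ V.
W_field = −qΔV = −(-8.31×10⁻⁶ C)(2.14×10⁴ V) = 0.178 J.

0.178 J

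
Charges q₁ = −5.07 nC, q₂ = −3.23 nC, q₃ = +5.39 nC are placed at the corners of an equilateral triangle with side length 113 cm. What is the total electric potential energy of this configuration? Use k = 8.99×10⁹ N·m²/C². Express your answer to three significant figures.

-2.26×10⁻⁷ J

The work to assemble the configuration equals its total potential energy, U = Σ kqᵢqⱼ/rᵢⱼ over all pairs.
All three pair separations equal the side length, 1.13 m.
U = (1.30×10⁻⁷) + (-2.17×10⁻⁷) + (-1.39×10⁻⁷) = -2.26×10⁻⁷ J.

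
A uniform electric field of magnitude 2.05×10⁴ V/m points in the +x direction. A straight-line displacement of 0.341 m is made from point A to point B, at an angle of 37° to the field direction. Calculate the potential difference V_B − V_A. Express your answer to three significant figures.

Only the component of displacement along E changes the potential: ΔV = −E·d·cosθ.
ΔV = −(2.05×10⁴ V/m)(0.341 m)cos37° = -5580 V.

-5580 V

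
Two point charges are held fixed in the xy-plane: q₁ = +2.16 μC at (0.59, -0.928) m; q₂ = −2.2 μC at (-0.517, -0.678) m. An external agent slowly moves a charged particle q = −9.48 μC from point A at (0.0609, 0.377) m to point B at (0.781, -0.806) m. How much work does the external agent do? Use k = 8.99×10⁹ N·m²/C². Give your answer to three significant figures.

-0.694 J

For quasistatic motion the external work equals the change in potential energy: W_ext = qΔV = q(V_B − V_A).
At A: distances to the source charges are 1.41 m, 1.20 m; V_A = Σ kqᵢ/rᵢ = -2650 V.
At B: distances to the source charges are 0.227 m, 1.30 m; V_B = Σ kqᵢ/rᵢ = 7.05×10⁴ V.
ΔV = V_B − V_A = 7.32×10⁴ V.
W_ext = qΔV = (-9.48×10⁻⁶ C)(7.32×10⁴ V) = -0.694 J.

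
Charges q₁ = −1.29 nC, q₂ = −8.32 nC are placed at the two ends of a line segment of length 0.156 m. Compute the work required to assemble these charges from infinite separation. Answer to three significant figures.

The work to assemble the configuration equals its total potential energy, U = Σ kqᵢqⱼ/rᵢⱼ over all pairs.
The separation is r = 0.156 m.
U = (6.19×10⁻⁷) = 6.19×10⁻⁷ J.

6.19×10⁻⁷ J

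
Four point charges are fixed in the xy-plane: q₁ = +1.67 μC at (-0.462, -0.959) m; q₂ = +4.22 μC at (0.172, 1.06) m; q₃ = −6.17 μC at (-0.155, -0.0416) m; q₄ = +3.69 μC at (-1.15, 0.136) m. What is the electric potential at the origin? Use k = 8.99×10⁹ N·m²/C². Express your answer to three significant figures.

-2.68×10⁵ V

Electric potential is a scalar, so the contributions from each charge add algebraically: V = Σ kqᵢ/rᵢ.
Distances from the field point to each charge: r₁ = 1.06 m, r₂ = 1.07 m, r₃ = 0.160 m, r₄ = 1.16 m.
V = k[(1.67×10⁻⁶)/(1.06) + (4.22×10⁻⁶)/(1.07) + (-6.17×10⁻⁶)/(0.160) + (3.69×10⁻⁶)/(1.16)] = -2.68×10⁵ V.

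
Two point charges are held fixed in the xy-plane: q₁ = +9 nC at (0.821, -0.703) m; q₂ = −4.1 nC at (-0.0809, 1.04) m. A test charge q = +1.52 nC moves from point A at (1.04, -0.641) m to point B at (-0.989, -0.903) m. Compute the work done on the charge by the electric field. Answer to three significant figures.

The work done by the electric force is W_field = −ΔU = −q(V_B − V_A) = q(V_A − V_B).
At A: distances to the source charges are 0.228 m, 2.02 m; V_A = Σ kqᵢ/rᵢ = 337 V.
At B: distances to the source charges are 1.82 m, 2.14 m; V_B = Σ kqᵢ/rᵢ = 27.2 V.
ΔV = V_B − V_A = -310 V.
W_field = −qΔV = −(1.52×10⁻⁹ C)(-310 V) = 4.71×10⁻⁷ J.

4.71×10⁻⁷ J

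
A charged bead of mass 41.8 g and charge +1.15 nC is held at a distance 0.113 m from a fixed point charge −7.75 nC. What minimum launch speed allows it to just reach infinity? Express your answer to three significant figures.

To just escape, total mechanical energy must reach zero at infinity: ½mv²_min + U = 0, so ½mv²_min = −U = |kQq|/r.
|U| = |kQq|/r = (8.99×10⁹ N·m²/C²)(7.75×10⁻⁹)(1.15×10⁻⁹)/(0.113) = 7.09×10⁻⁷ J.
v_min = √(2|U|/m) = √(2·7.09×10⁻⁷/0.0418) = 5.82×10⁻³ m/s.

5.82×10⁻³ m/s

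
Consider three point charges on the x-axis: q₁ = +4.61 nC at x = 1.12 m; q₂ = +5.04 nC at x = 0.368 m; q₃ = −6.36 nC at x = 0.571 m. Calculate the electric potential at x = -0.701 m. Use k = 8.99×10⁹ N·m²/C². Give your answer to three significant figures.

20.2 V

The total potential is the scalar sum of each charge's contribution, V = Σ kqᵢ/rᵢ.
Distances from the field point to each charge: r₁ = 1.82 m, r₂ = 1.07 m, r₃ = 1.27 m.
V = k[(4.61×10⁻⁹)/(1.82) + (5.04×10⁻⁹)/(1.07) + (-6.36×10⁻⁹)/(1.27)] = 20.2 V.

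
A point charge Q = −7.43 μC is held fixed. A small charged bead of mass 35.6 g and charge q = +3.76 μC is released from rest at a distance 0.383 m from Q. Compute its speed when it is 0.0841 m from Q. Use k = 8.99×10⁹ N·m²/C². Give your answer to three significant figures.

Only the electrostatic force acts, so mechanical energy is conserved: ½mv² = U₁ − U₂ = kQq(1/r₁ − 1/r₂).
U₁ − U₂ = (8.99×10⁹ N·m²/C²)(-7.43×10⁻⁶ C)(3.76×10⁻⁶ C)(1/0.383 − 1/0.0841) = 2.33 J.
v = √(2·2.33/0.0356) = 11.4 m/s.

11.4 m/s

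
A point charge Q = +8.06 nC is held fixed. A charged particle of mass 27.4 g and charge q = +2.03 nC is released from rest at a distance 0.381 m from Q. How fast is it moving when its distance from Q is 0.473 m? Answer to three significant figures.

2.34×10⁻³ m/s

Only the electrostatic force acts, so mechanical energy is conserved: ½mv² = U₁ − U₂ = kQq(1/r₁ − 1/r₂).
U₁ − U₂ = (8.99×10⁹ N·m²/C²)(8.06×10⁻⁹ C)(2.03×10⁻⁹ C)(1/0.381 − 1/0.473) = 7.51×10⁻⁸ J.
v = √(2·7.51×10⁻⁸/0.0274) = 2.34×10⁻³ m/s.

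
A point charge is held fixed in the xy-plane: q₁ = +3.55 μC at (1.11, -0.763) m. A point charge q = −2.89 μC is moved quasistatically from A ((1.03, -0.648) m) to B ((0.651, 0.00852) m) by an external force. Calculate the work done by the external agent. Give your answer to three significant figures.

For quasistatic motion the external work equals the change in potential energy: W_ext = qΔV = q(V_B − V_A).
At A: distance to the source charge is 0.140 m; V_A = kq₁/r = 2.28×10⁵ V.
At B: distance to the source charge is 0.898 m; V_B = kq₁/r = 3.56×10⁴ V.
ΔV = V_B − V_A = -1.92×10⁵ V.
W_ext = qΔV = (-2.89×10⁻⁶ C)(-1.92×10⁵ V) = 0.556 J.

0.556 J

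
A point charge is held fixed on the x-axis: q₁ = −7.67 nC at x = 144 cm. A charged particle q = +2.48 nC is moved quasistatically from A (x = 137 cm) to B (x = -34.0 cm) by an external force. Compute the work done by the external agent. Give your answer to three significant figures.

2.35×10⁻⁶ J

For quasistatic motion the external work equals the change in potential energy: W_ext = qΔV = q(V_B − V_A).
At A: distance to the source charge is 0.0700 m; V_A = kq₁/r = -985 V.
At B: distance to the source charge is 1.78 m; V_B = kq₁/r = -38.7 V.
ΔV = V_B − V_A = 946 V.
W_ext = qΔV = (2.48×10⁻⁹ C)(946 V) = 2.35×10⁻⁶ J.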